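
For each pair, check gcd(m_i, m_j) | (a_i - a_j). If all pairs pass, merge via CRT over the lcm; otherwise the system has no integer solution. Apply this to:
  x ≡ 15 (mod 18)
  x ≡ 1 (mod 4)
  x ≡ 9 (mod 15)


Moduli 18, 4, 15 are not pairwise coprime, so CRT works modulo lcm(m_i) when all pairwise compatibility conditions hold.
Pairwise compatibility: gcd(m_i, m_j) must divide a_i - a_j for every pair.
Merge one congruence at a time:
  Start: x ≡ 15 (mod 18).
  Combine with x ≡ 1 (mod 4): gcd(18, 4) = 2; 1 - 15 = -14, which IS divisible by 2, so compatible.
    Write x = 15 + 18·t and substitute into x ≡ 1 (mod 4): 18·t ≡ 1 − 15 = -14 (mod 4).
    Divide the congruence (and modulus) by g = 2: 9·t ≡ -7 (mod 2).
    Reduce coefficients mod 2: 1·t ≡ 1 (mod 2).
    So t ≡ 1 (mod 2).
    Then x = 15 + 18·1 = 33, valid modulo lcm(18, 4) = 36: x ≡ 33 (mod 36).
  Combine with x ≡ 9 (mod 15): gcd(36, 15) = 3; 9 - 33 = -24, which IS divisible by 3, so compatible.
    Write x = 33 + 36·t and substitute into x ≡ 9 (mod 15): 36·t ≡ 9 − 33 = -24 (mod 15).
    Divide the congruence (and modulus) by g = 3: 12·t ≡ -8 (mod 5).
    Reduce coefficients mod 5: 2·t ≡ 2 (mod 5).
    The inverse of 2 mod 5 is 3 (since 2·3 = 6 = 1·5 + 1), so t ≡ 3·2 = 6 ≡ 1 (mod 5).
    Then x = 33 + 36·1 = 69, valid modulo lcm(36, 15) = 180: x ≡ 69 (mod 180).
Verify: 69 mod 18 = 15, 69 mod 4 = 1, 69 mod 15 = 9.

x ≡ 69 (mod 180).


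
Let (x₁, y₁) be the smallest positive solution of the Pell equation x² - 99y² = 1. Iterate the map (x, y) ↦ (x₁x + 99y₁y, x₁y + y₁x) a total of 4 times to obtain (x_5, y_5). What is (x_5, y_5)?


Step 1: Find the fundamental solution (x₁, y₁) of x² - 99y² = 1.
  Expand √99 as a continued fraction. a₀ = ⌊√99⌋ = 9; iterate m_{k+1} = d_k·a_k − m_k, d_{k+1} = (99 − m_{k+1}²)/d_k, a_{k+1} = ⌊(a₀ + m_{k+1})/d_{k+1}⌋ (starting m₀ = 0, d₀ = 1), with convergents p_k = a_k·p_{k-1} + p_{k-2}, q_k = a_k·q_{k-1} + q_{k-2} (p₋₁ = 1, q₋₁ = 0):
  k = 0: a₀ = 9; p₀/q₀ = 9/1; p₀² − 99·q₀² = 81 − 99 = -18.
  k = 1: m = 9, d = 18, a = ⌊(9 + 9)/18⌋ = 1; p/q = (1·9 + 1)/(1·1 + 0) = 10/1; p² − 99·q² = 100 − 99 = 1.
  The first convergent with p² − 99·q² = 1 gives the fundamental solution (x₁, y₁) = (10, 1).
Step 2: Apply the recurrence (x_{n+1}, y_{n+1}) = (x₁x_n + 99y₁y_n, x₁y_n + y₁x_n) repeatedly.
  From (x_1, y_1) = (10, 1): x_2 = 10·10 + 99·1·1 = 199; y_2 = 10·1 + 1·10 = 20.
  From (x_2, y_2) = (199, 20): x_3 = 10·199 + 99·1·20 = 3970; y_3 = 10·20 + 1·199 = 399.
  From (x_3, y_3) = (3970, 399): x_4 = 10·3970 + 99·1·399 = 79201; y_4 = 10·399 + 1·3970 = 7960.
  From (x_4, y_4) = (79201, 7960): x_5 = 10·79201 + 99·1·7960 = 1580050; y_5 = 10·7960 + 1·79201 = 158801.
Step 3: Verify x_5² - 99·y_5² = 2496558002500 - 2496558002499 = 1 (should be 1). ✓

(x_1, y_1) = (10, 1); (x_5, y_5) = (1580050, 158801).


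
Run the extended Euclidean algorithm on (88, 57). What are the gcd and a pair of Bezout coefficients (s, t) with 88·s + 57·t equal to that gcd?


Euclidean algorithm on (88, 57) — divide until remainder is 0:
  88 = 1 · 57 + 31
  57 = 1 · 31 + 26
  31 = 1 · 26 + 5
  26 = 5 · 5 + 1
  5 = 5 · 1 + 0
gcd(88, 57) = 1.
Track Bezout coefficients alongside the remainders: start with r₀ = 88 = a·1 + b·0 (s = 1, t = 0) and r₁ = 57 = a·0 + b·1 (s = 0, t = 1); each new remainder r_{k+1} = r_{k-1} − q_k·r_k inherits s_{k+1} = s_{k-1} − q_k·s_k, t_{k+1} = t_{k-1} − q_k·t_k, so r_k = a·s_k + b·t_k at every step:
  q = 1: r = 31, s = 1 − 1·0 = 1, t = 0 − 1·1 = -1  (check: 88·1 + 57·(-1) = 31)
  q = 1: r = 26, s = 0 − 1·1 = -1, t = 1 − 1·(-1) = 2  (check: 88·(-1) + 57·2 = 26)
  q = 1: r = 5, s = 1 − 1·(-1) = 2, t = -1 − 1·2 = -3  (check: 88·2 + 57·(-3) = 5)
  q = 5: r = 1, s = -1 − 5·2 = -11, t = 2 − 5·(-3) = 17  (check: 88·(-11) + 57·17 = 1)
The row with r = 1 (the gcd) gives the Bezout coefficients s = -11, t = 17.
Result: 88 · (-11) + 57 · (17) = 1.

gcd(88, 57) = 1; s = -11, t = 17 (check: 88·(-11) + 57·17 = 1).


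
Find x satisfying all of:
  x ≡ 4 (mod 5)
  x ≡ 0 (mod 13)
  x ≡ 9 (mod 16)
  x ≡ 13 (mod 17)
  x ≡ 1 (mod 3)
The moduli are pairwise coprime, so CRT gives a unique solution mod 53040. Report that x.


Product of moduli M = 5 · 13 · 16 · 17 · 3 = 53040.
Merge one congruence at a time:
  Start: x ≡ 4 (mod 5).
  Combine with x ≡ 0 (mod 13); new modulus lcm = 65.
    Write x = 4 + 5·t and substitute into x ≡ 0 (mod 13): 5·t ≡ 0 − 4 = -4 (mod 13).
    Reduce coefficients mod 13: 5·t ≡ 9 (mod 13).
    The inverse of 5 mod 13 is 8 (since 5·8 = 40 = 3·13 + 1), so t ≡ 8·9 = 72 ≡ 7 (mod 13).
    Then x = 4 + 5·7 = 39, valid modulo lcm(5, 13) = 65: x ≡ 39 (mod 65).
  Combine with x ≡ 9 (mod 16); new modulus lcm = 1040.
    Write x = 39 + 65·t and substitute into x ≡ 9 (mod 16): 65·t ≡ 9 − 39 = -30 (mod 16).
    Reduce coefficients mod 16: 1·t ≡ 2 (mod 16).
    So t ≡ 2 (mod 16).
    Then x = 39 + 65·2 = 169, valid modulo lcm(65, 16) = 1040: x ≡ 169 (mod 1040).
  Combine with x ≡ 13 (mod 17); new modulus lcm = 17680.
    Write x = 169 + 1040·t and substitute into x ≡ 13 (mod 17): 1040·t ≡ 13 − 169 = -156 (mod 17).
    Reduce coefficients mod 17: 3·t ≡ 14 (mod 17).
    The inverse of 3 mod 17 is 6 (since 3·6 = 18 = 1·17 + 1), so t ≡ 6·14 = 84 ≡ 16 (mod 17).
    Then x = 169 + 1040·16 = 16809, valid modulo lcm(1040, 17) = 17680: x ≡ 16809 (mod 17680).
  Combine with x ≡ 1 (mod 3); new modulus lcm = 53040.
    Write x = 16809 + 17680·t and substitute into x ≡ 1 (mod 3): 17680·t ≡ 1 − 16809 = -16808 (mod 3).
    Reduce coefficients mod 3: 1·t ≡ 1 (mod 3).
    So t ≡ 1 (mod 3).
    Then x = 16809 + 17680·1 = 34489, valid modulo lcm(17680, 3) = 53040: x ≡ 34489 (mod 53040).
Verify against each original: 34489 mod 5 = 4, 34489 mod 13 = 0, 34489 mod 16 = 9, 34489 mod 17 = 13, 34489 mod 3 = 1.

x ≡ 34489 (mod 53040).


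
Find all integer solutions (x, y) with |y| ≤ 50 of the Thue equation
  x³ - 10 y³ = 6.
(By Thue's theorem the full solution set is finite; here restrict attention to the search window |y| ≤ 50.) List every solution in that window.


The equation is x³ - 10y³ = 6. For fixed y, x³ = 10·y³ + 6, so a solution requires the RHS to be a perfect cube.
Strategy: iterate y from -50 to 50, compute RHS = 10·y³ + 6, and check whether it is a (positive or negative) perfect cube.
Check small values of y:
  y = 0: RHS = 6 is not a perfect cube.
  y = 1: RHS = 16 is not a perfect cube.
  y = -1: RHS = -4 is not a perfect cube.
  y = 2: RHS = 86 is not a perfect cube.
  y = -2: RHS = -74 is not a perfect cube.
  y = 3: RHS = 276 is not a perfect cube.
  y = -3: RHS = -264 is not a perfect cube.
Continuing the search up to |y| = 50 finds no solutions either.
No (x, y) in the scanned range satisfies the equation.

No integer solutions with |y| ≤ 50.


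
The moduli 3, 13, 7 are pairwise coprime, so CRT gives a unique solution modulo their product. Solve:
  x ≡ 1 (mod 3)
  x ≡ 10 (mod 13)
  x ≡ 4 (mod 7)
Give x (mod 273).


Moduli 3, 13, 7 are pairwise coprime; by CRT there is a unique solution modulo M = 3 · 13 · 7 = 273.
Solve pairwise, accumulating the modulus:
  Start with x ≡ 1 (mod 3).
  Combine with x ≡ 10 (mod 13): since gcd(3, 13) = 1, we get a unique residue mod 39.
    Write x = 1 + 3·t and substitute into x ≡ 10 (mod 13): 3·t ≡ 10 − 1 = 9 (mod 13).
    The inverse of 3 mod 13 is 9 (since 3·9 = 27 = 2·13 + 1), so t ≡ 9·9 = 81 ≡ 3 (mod 13).
    Then x = 1 + 3·3 = 10, valid modulo lcm(3, 13) = 39: x ≡ 10 (mod 39).
  Combine with x ≡ 4 (mod 7): since gcd(39, 7) = 1, we get a unique residue mod 273.
    Write x = 10 + 39·t and substitute into x ≡ 4 (mod 7): 39·t ≡ 4 − 10 = -6 (mod 7).
    Reduce coefficients mod 7: 4·t ≡ 1 (mod 7).
    The inverse of 4 mod 7 is 2 (since 4·2 = 8 = 1·7 + 1), so t ≡ 2·1 = 2 ≡ 2 (mod 7).
    Then x = 10 + 39·2 = 88, valid modulo lcm(39, 7) = 273: x ≡ 88 (mod 273).
Verify: 88 mod 3 = 1 ✓, 88 mod 13 = 10 ✓, 88 mod 7 = 4 ✓.

x ≡ 88 (mod 273).


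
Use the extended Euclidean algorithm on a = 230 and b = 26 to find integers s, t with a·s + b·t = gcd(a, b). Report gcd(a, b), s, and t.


Euclidean algorithm on (230, 26) — divide until remainder is 0:
  230 = 8 · 26 + 22
  26 = 1 · 22 + 4
  22 = 5 · 4 + 2
  4 = 2 · 2 + 0
gcd(230, 26) = 2.
Track Bezout coefficients alongside the remainders: start with r₀ = 230 = a·1 + b·0 (s = 1, t = 0) and r₁ = 26 = a·0 + b·1 (s = 0, t = 1); each new remainder r_{k+1} = r_{k-1} − q_k·r_k inherits s_{k+1} = s_{k-1} − q_k·s_k, t_{k+1} = t_{k-1} − q_k·t_k, so r_k = a·s_k + b·t_k at every step:
  q = 8: r = 22, s = 1 − 8·0 = 1, t = 0 − 8·1 = -8  (check: 230·1 + 26·(-8) = 22)
  q = 1: r = 4, s = 0 − 1·1 = -1, t = 1 − 1·(-8) = 9  (check: 230·(-1) + 26·9 = 4)
  q = 5: r = 2, s = 1 − 5·(-1) = 6, t = -8 − 5·9 = -53  (check: 230·6 + 26·(-53) = 2)
The row with r = 2 (the gcd) gives the Bezout coefficients s = 6, t = -53.
Result: 230 · (6) + 26 · (-53) = 2.

gcd(230, 26) = 2; s = 6, t = -53 (check: 230·6 + 26·(-53) = 2).


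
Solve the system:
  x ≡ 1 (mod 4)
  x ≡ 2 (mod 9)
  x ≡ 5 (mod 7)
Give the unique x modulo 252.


Moduli 4, 9, 7 are pairwise coprime; by CRT there is a unique solution modulo M = 4 · 9 · 7 = 252.
Solve pairwise, accumulating the modulus:
  Start with x ≡ 1 (mod 4).
  Combine with x ≡ 2 (mod 9): since gcd(4, 9) = 1, we get a unique residue mod 36.
    Write x = 1 + 4·t and substitute into x ≡ 2 (mod 9): 4·t ≡ 2 − 1 = 1 (mod 9).
    The inverse of 4 mod 9 is 7 (since 4·7 = 28 = 3·9 + 1), so t ≡ 7·1 = 7 ≡ 7 (mod 9).
    Then x = 1 + 4·7 = 29, valid modulo lcm(4, 9) = 36: x ≡ 29 (mod 36).
  Combine with x ≡ 5 (mod 7): since gcd(36, 7) = 1, we get a unique residue mod 252.
    Write x = 29 + 36·t and substitute into x ≡ 5 (mod 7): 36·t ≡ 5 − 29 = -24 (mod 7).
    Reduce coefficients mod 7: 1·t ≡ 4 (mod 7).
    So t ≡ 4 (mod 7).
    Then x = 29 + 36·4 = 173, valid modulo lcm(36, 7) = 252: x ≡ 173 (mod 252).
Verify: 173 mod 4 = 1 ✓, 173 mod 9 = 2 ✓, 173 mod 7 = 5 ✓.

x ≡ 173 (mod 252).


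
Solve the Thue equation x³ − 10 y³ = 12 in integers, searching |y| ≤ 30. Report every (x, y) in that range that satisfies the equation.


The equation is x³ - 10y³ = 12. For fixed y, x³ = 10·y³ + 12, so a solution requires the RHS to be a perfect cube.
Strategy: iterate y from -30 to 30, compute RHS = 10·y³ + 12, and check whether it is a (positive or negative) perfect cube.
Check small values of y:
  y = 0: RHS = 12 is not a perfect cube.
  y = 1: RHS = 22 is not a perfect cube.
  y = -1: RHS = 2 is not a perfect cube.
  y = 2: RHS = 92 is not a perfect cube.
  y = -2: RHS = -68 is not a perfect cube.
  y = 3: RHS = 282 is not a perfect cube.
  y = -3: RHS = -258 is not a perfect cube.
Continuing the search up to |y| = 30 finds no solutions either.
No (x, y) in the scanned range satisfies the equation.

No integer solutions with |y| ≤ 30.


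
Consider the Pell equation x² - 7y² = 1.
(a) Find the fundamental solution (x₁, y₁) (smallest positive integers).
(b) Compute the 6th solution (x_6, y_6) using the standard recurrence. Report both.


Step 1: Find the fundamental solution (x₁, y₁) of x² - 7y² = 1.
  Expand √7 as a continued fraction. a₀ = ⌊√7⌋ = 2; iterate m_{k+1} = d_k·a_k − m_k, d_{k+1} = (7 − m_{k+1}²)/d_k, a_{k+1} = ⌊(a₀ + m_{k+1})/d_{k+1}⌋ (starting m₀ = 0, d₀ = 1), with convergents p_k = a_k·p_{k-1} + p_{k-2}, q_k = a_k·q_{k-1} + q_{k-2} (p₋₁ = 1, q₋₁ = 0):
  k = 0: a₀ = 2; p₀/q₀ = 2/1; p₀² − 7·q₀² = 4 − 7 = -3.
  k = 1: m = 2, d = 3, a = ⌊(2 + 2)/3⌋ = 1; p/q = (1·2 + 1)/(1·1 + 0) = 3/1; p² − 7·q² = 9 − 7 = 2.
  k = 2: m = 1, d = 2, a = ⌊(2 + 1)/2⌋ = 1; p/q = (1·3 + 2)/(1·1 + 1) = 5/2; p² − 7·q² = 25 − 28 = -3.
  k = 3: m = 1, d = 3, a = ⌊(2 + 1)/3⌋ = 1; p/q = (1·5 + 3)/(1·2 + 1) = 8/3; p² − 7·q² = 64 − 63 = 1.
  The first convergent with p² − 7·q² = 1 gives the fundamental solution (x₁, y₁) = (8, 3).
Step 2: Apply the recurrence (x_{n+1}, y_{n+1}) = (x₁x_n + 7y₁y_n, x₁y_n + y₁x_n) repeatedly.
  From (x_1, y_1) = (8, 3): x_2 = 8·8 + 7·3·3 = 127; y_2 = 8·3 + 3·8 = 48.
  From (x_2, y_2) = (127, 48): x_3 = 8·127 + 7·3·48 = 2024; y_3 = 8·48 + 3·127 = 765.
  From (x_3, y_3) = (2024, 765): x_4 = 8·2024 + 7·3·765 = 32257; y_4 = 8·765 + 3·2024 = 12192.
  From (x_4, y_4) = (32257, 12192): x_5 = 8·32257 + 7·3·12192 = 514088; y_5 = 8·12192 + 3·32257 = 194307.
  From (x_5, y_5) = (514088, 194307): x_6 = 8·514088 + 7·3·194307 = 8193151; y_6 = 8·194307 + 3·514088 = 3096720.
Step 3: Verify x_6² - 7·y_6² = 67127723308801 - 67127723308800 = 1 (should be 1). ✓

(x_1, y_1) = (8, 3); (x_6, y_6) = (8193151, 3096720).


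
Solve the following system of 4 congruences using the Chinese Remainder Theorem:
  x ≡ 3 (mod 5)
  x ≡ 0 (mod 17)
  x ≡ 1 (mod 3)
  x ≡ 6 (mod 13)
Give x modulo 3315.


Product of moduli M = 5 · 17 · 3 · 13 = 3315.
Merge one congruence at a time:
  Start: x ≡ 3 (mod 5).
  Combine with x ≡ 0 (mod 17); new modulus lcm = 85.
    Write x = 3 + 5·t and substitute into x ≡ 0 (mod 17): 5·t ≡ 0 − 3 = -3 (mod 17).
    Reduce coefficients mod 17: 5·t ≡ 14 (mod 17).
    The inverse of 5 mod 17 is 7 (since 5·7 = 35 = 2·17 + 1), so t ≡ 7·14 = 98 ≡ 13 (mod 17).
    Then x = 3 + 5·13 = 68, valid modulo lcm(5, 17) = 85: x ≡ 68 (mod 85).
  Combine with x ≡ 1 (mod 3); new modulus lcm = 255.
    Write x = 68 + 85·t and substitute into x ≡ 1 (mod 3): 85·t ≡ 1 − 68 = -67 (mod 3).
    Reduce coefficients mod 3: 1·t ≡ 2 (mod 3).
    So t ≡ 2 (mod 3).
    Then x = 68 + 85·2 = 238, valid modulo lcm(85, 3) = 255: x ≡ 238 (mod 255).
  Combine with x ≡ 6 (mod 13); new modulus lcm = 3315.
    Write x = 238 + 255·t and substitute into x ≡ 6 (mod 13): 255·t ≡ 6 − 238 = -232 (mod 13).
    Reduce coefficients mod 13: 8·t ≡ 2 (mod 13).
    The inverse of 8 mod 13 is 5 (since 8·5 = 40 = 3·13 + 1), so t ≡ 5·2 = 10 ≡ 10 (mod 13).
    Then x = 238 + 255·10 = 2788, valid modulo lcm(255, 13) = 3315: x ≡ 2788 (mod 3315).
Verify against each original: 2788 mod 5 = 3, 2788 mod 17 = 0, 2788 mod 3 = 1, 2788 mod 13 = 6.

x ≡ 2788 (mod 3315).


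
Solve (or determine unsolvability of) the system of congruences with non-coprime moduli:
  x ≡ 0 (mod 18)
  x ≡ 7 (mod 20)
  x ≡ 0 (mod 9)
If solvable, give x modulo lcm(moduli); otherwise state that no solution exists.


Moduli 18, 20, 9 are not pairwise coprime, so CRT works modulo lcm(m_i) when all pairwise compatibility conditions hold.
Pairwise compatibility: gcd(m_i, m_j) must divide a_i - a_j for every pair.
Merge one congruence at a time:
  Start: x ≡ 0 (mod 18).
  Combine with x ≡ 7 (mod 20): gcd(18, 20) = 2, and 7 - 0 = 7 is NOT divisible by 2.
    ⇒ system is inconsistent (no integer solution).

No solution (the system is inconsistent).


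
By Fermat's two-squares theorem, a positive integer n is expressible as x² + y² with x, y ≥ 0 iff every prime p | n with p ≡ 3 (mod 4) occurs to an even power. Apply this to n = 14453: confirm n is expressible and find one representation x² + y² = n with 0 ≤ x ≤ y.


Step 1: Factor n = 14453 = 97 · 149.
Step 2: Check the mod-4 condition on each prime factor: 97 ≡ 1 (mod 4), exponent 1; 149 ≡ 1 (mod 4), exponent 1.
All primes ≡ 3 (mod 4) appear to even exponent (or don't appear), so by the two-squares theorem n IS expressible as a sum of two squares.
Step 3: Build a representation. Here n = 97 · 149 is a product of primes ≡ 1 (mod 4). Each prime p ≡ 1 (mod 4) is itself a sum of two squares; find a² by testing p − a² for a perfect square:
  97: 97 − 1² = 96, 97 − 2² = 93, 97 − 3² = 88, 97 − 4² = 81 = 9² ⇒ 97 = 4² + 9².
  149: 149 − 1² = 148, 149 − 2² = 145, 149 − 3² = 140, 149 − 4² = 133, 149 − 5² = 124, 149 − 6² = 113, 149 − 7² = 100 = 10² ⇒ 149 = 7² + 10².
  Combine using the Brahmagupta–Fibonacci identity (a² + b²)(c² + d²) = (ac − bd)² + (ad + bc)² = (ac + bd)² + (ad − bc)²:
  97 · 149 = 14453: from (4² + 9²)(7² + 10²), take (4·7 − 9·10, 4·10 + 9·7) = (28 − 90, 40 + 63) = (-62, 103); dropping signs (only squares matter) gives (62, 103); check 62² + 103² = 3844 + 10609 = 14453 ✓.
Step 4: Order so x ≤ y and verify: 62² + 103² = 3844 + 10609 = 14453 = n. ✓

n = 14453 = 62² + 103² (one valid representation with x ≤ y).


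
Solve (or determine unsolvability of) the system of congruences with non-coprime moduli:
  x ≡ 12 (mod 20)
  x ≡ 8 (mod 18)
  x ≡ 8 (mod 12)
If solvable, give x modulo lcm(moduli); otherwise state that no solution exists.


Moduli 20, 18, 12 are not pairwise coprime, so CRT works modulo lcm(m_i) when all pairwise compatibility conditions hold.
Pairwise compatibility: gcd(m_i, m_j) must divide a_i - a_j for every pair.
Merge one congruence at a time:
  Start: x ≡ 12 (mod 20).
  Combine with x ≡ 8 (mod 18): gcd(20, 18) = 2; 8 - 12 = -4, which IS divisible by 2, so compatible.
    Write x = 12 + 20·t and substitute into x ≡ 8 (mod 18): 20·t ≡ 8 − 12 = -4 (mod 18).
    Divide the congruence (and modulus) by g = 2: 10·t ≡ -2 (mod 9).
    Reduce coefficients mod 9: 1·t ≡ 7 (mod 9).
    So t ≡ 7 (mod 9).
    Then x = 12 + 20·7 = 152, valid modulo lcm(20, 18) = 180: x ≡ 152 (mod 180).
  Combine with x ≡ 8 (mod 12): gcd(180, 12) = 12; 8 - 152 = -144, which IS divisible by 12, so compatible.
    Write x = 152 + 180·t and substitute into x ≡ 8 (mod 12): 180·t ≡ 8 − 152 = -144 (mod 12).
    Divide the congruence (and modulus) by g = 12: 15·t ≡ -12 (mod 1).
    Modulo 1 every t works; take t = 0.
    Then x = 152 + 180·0 = 152, valid modulo lcm(180, 12) = 180: x ≡ 152 (mod 180).
Verify: 152 mod 20 = 12, 152 mod 18 = 8, 152 mod 12 = 8.

x ≡ 152 (mod 180).


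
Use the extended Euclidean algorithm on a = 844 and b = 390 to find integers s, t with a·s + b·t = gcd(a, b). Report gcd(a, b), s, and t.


Euclidean algorithm on (844, 390) — divide until remainder is 0:
  844 = 2 · 390 + 64
  390 = 6 · 64 + 6
  64 = 10 · 6 + 4
  6 = 1 · 4 + 2
  4 = 2 · 2 + 0
gcd(844, 390) = 2.
Track Bezout coefficients alongside the remainders: start with r₀ = 844 = a·1 + b·0 (s = 1, t = 0) and r₁ = 390 = a·0 + b·1 (s = 0, t = 1); each new remainder r_{k+1} = r_{k-1} − q_k·r_k inherits s_{k+1} = s_{k-1} − q_k·s_k, t_{k+1} = t_{k-1} − q_k·t_k, so r_k = a·s_k + b·t_k at every step:
  q = 2: r = 64, s = 1 − 2·0 = 1, t = 0 − 2·1 = -2  (check: 844·1 + 390·(-2) = 64)
  q = 6: r = 6, s = 0 − 6·1 = -6, t = 1 − 6·(-2) = 13  (check: 844·(-6) + 390·13 = 6)
  q = 10: r = 4, s = 1 − 10·(-6) = 61, t = -2 − 10·13 = -132  (check: 844·61 + 390·(-132) = 4)
  q = 1: r = 2, s = -6 − 1·61 = -67, t = 13 − 1·(-132) = 145  (check: 844·(-67) + 390·145 = 2)
The row with r = 2 (the gcd) gives the Bezout coefficients s = -67, t = 145.
Result: 844 · (-67) + 390 · (145) = 2.

gcd(844, 390) = 2; s = -67, t = 145 (check: 844·(-67) + 390·145 = 2).


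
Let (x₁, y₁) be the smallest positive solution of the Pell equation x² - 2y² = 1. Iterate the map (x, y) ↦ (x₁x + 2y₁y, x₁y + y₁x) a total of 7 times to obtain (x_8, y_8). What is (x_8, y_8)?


Step 1: Find the fundamental solution (x₁, y₁) of x² - 2y² = 1.
  Expand √2 as a continued fraction. a₀ = ⌊√2⌋ = 1; iterate m_{k+1} = d_k·a_k − m_k, d_{k+1} = (2 − m_{k+1}²)/d_k, a_{k+1} = ⌊(a₀ + m_{k+1})/d_{k+1}⌋ (starting m₀ = 0, d₀ = 1), with convergents p_k = a_k·p_{k-1} + p_{k-2}, q_k = a_k·q_{k-1} + q_{k-2} (p₋₁ = 1, q₋₁ = 0):
  k = 0: a₀ = 1; p₀/q₀ = 1/1; p₀² − 2·q₀² = 1 − 2 = -1.
  k = 1: m = 1, d = 1, a = ⌊(1 + 1)/1⌋ = 2; p/q = (2·1 + 1)/(2·1 + 0) = 3/2; p² − 2·q² = 9 − 8 = 1.
  The first convergent with p² − 2·q² = 1 gives the fundamental solution (x₁, y₁) = (3, 2).
Step 2: Apply the recurrence (x_{n+1}, y_{n+1}) = (x₁x_n + 2y₁y_n, x₁y_n + y₁x_n) repeatedly.
  From (x_1, y_1) = (3, 2): x_2 = 3·3 + 2·2·2 = 17; y_2 = 3·2 + 2·3 = 12.
  From (x_2, y_2) = (17, 12): x_3 = 3·17 + 2·2·12 = 99; y_3 = 3·12 + 2·17 = 70.
  From (x_3, y_3) = (99, 70): x_4 = 3·99 + 2·2·70 = 577; y_4 = 3·70 + 2·99 = 408.
  From (x_4, y_4) = (577, 408): x_5 = 3·577 + 2·2·408 = 3363; y_5 = 3·408 + 2·577 = 2378.
  From (x_5, y_5) = (3363, 2378): x_6 = 3·3363 + 2·2·2378 = 19601; y_6 = 3·2378 + 2·3363 = 13860.
  From (x_6, y_6) = (19601, 13860): x_7 = 3·19601 + 2·2·13860 = 114243; y_7 = 3·13860 + 2·19601 = 80782.
  From (x_7, y_7) = (114243, 80782): x_8 = 3·114243 + 2·2·80782 = 665857; y_8 = 3·80782 + 2·114243 = 470832.
Step 3: Verify x_8² - 2·y_8² = 443365544449 - 443365544448 = 1 (should be 1). ✓

(x_1, y_1) = (3, 2); (x_8, y_8) = (665857, 470832).


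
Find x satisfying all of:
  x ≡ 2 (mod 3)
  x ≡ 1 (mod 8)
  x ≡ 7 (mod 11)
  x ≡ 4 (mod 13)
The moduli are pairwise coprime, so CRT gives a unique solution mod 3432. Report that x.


Product of moduli M = 3 · 8 · 11 · 13 = 3432.
Merge one congruence at a time:
  Start: x ≡ 2 (mod 3).
  Combine with x ≡ 1 (mod 8); new modulus lcm = 24.
    Write x = 2 + 3·t and substitute into x ≡ 1 (mod 8): 3·t ≡ 1 − 2 = -1 (mod 8).
    Reduce coefficients mod 8: 3·t ≡ 7 (mod 8).
    The inverse of 3 mod 8 is 3 (since 3·3 = 9 = 1·8 + 1), so t ≡ 3·7 = 21 ≡ 5 (mod 8).
    Then x = 2 + 3·5 = 17, valid modulo lcm(3, 8) = 24: x ≡ 17 (mod 24).
  Combine with x ≡ 7 (mod 11); new modulus lcm = 264.
    Write x = 17 + 24·t and substitute into x ≡ 7 (mod 11): 24·t ≡ 7 − 17 = -10 (mod 11).
    Reduce coefficients mod 11: 2·t ≡ 1 (mod 11).
    The inverse of 2 mod 11 is 6 (since 2·6 = 12 = 1·11 + 1), so t ≡ 6·1 = 6 ≡ 6 (mod 11).
    Then x = 17 + 24·6 = 161, valid modulo lcm(24, 11) = 264: x ≡ 161 (mod 264).
  Combine with x ≡ 4 (mod 13); new modulus lcm = 3432.
    Write x = 161 + 264·t and substitute into x ≡ 4 (mod 13): 264·t ≡ 4 − 161 = -157 (mod 13).
    Reduce coefficients mod 13: 4·t ≡ 12 (mod 13).
    The inverse of 4 mod 13 is 10 (since 4·10 = 40 = 3·13 + 1), so t ≡ 10·12 = 120 ≡ 3 (mod 13).
    Then x = 161 + 264·3 = 953, valid modulo lcm(264, 13) = 3432: x ≡ 953 (mod 3432).
Verify against each original: 953 mod 3 = 2, 953 mod 8 = 1, 953 mod 11 = 7, 953 mod 13 = 4.

x ≡ 953 (mod 3432).


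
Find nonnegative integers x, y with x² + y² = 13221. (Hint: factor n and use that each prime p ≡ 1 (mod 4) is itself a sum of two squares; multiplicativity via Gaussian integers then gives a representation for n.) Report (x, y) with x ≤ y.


Step 1: Factor n = 13221 = 3^2 · 13 · 113.
Step 2: Check the mod-4 condition on each prime factor: 3 ≡ 3 (mod 4), exponent 2 (must be even); 13 ≡ 1 (mod 4), exponent 1; 113 ≡ 1 (mod 4), exponent 1.
All primes ≡ 3 (mod 4) appear to even exponent (or don't appear), so by the two-squares theorem n IS expressible as a sum of two squares.
Step 3: Build a representation. Group n = k² · m with k = 3 and m = 13 · 113 = 1469 (a product of primes ≡ 1 (mod 4)); a representation of m scales to one of n via (k·x)² + (k·y)² = k²(x² + y²). Each prime p ≡ 1 (mod 4) is itself a sum of two squares; find a² by testing p − a² for a perfect square:
  13: 13 − 1² = 12, 13 − 2² = 9 = 3² ⇒ 13 = 2² + 3².
  113: 113 − 1² = 112, 113 − 2² = 109, 113 − 3² = 104, 113 − 4² = 97, 113 − 5² = 88, 113 − 6² = 77, 113 − 7² = 64 = 8² ⇒ 113 = 7² + 8².
  Combine using the Brahmagupta–Fibonacci identity (a² + b²)(c² + d²) = (ac − bd)² + (ad + bc)² = (ac + bd)² + (ad − bc)²:
  13 · 113 = 1469: from (2² + 3²)(7² + 8²), take (2·7 − 3·8, 2·8 + 3·7) = (14 − 24, 16 + 21) = (-10, 37); dropping signs (only squares matter) gives (10, 37); check 10² + 37² = 100 + 1369 = 1469 ✓.
  Scale by k = 3: (3·10, 3·37) = (30, 111).
Step 4: Order so x ≤ y and verify: 30² + 111² = 900 + 12321 = 13221 = n. ✓

n = 13221 = 30² + 111² (one valid representation with x ≤ y).


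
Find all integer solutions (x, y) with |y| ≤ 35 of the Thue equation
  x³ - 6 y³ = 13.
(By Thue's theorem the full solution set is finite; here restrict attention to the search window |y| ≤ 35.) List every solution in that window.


The equation is x³ - 6y³ = 13. For fixed y, x³ = 6·y³ + 13, so a solution requires the RHS to be a perfect cube.
Strategy: iterate y from -35 to 35, compute RHS = 6·y³ + 13, and check whether it is a (positive or negative) perfect cube.
Check small values of y:
  y = 0: RHS = 13 is not a perfect cube.
  y = 1: RHS = 19 is not a perfect cube.
  y = -1: RHS = 7 is not a perfect cube.
  y = 2: RHS = 61 is not a perfect cube.
  y = -2: RHS = -35 is not a perfect cube.
  y = 3: RHS = 175 is not a perfect cube.
  y = -3: RHS = -149 is not a perfect cube.
Continuing the search up to |y| = 35 finds no solutions either.
No (x, y) in the scanned range satisfies the equation.

No integer solutions with |y| ≤ 35.


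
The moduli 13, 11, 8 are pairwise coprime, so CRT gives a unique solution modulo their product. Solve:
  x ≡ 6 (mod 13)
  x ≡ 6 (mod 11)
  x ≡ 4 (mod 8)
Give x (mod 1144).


Moduli 13, 11, 8 are pairwise coprime; by CRT there is a unique solution modulo M = 13 · 11 · 8 = 1144.
Solve pairwise, accumulating the modulus:
  Start with x ≡ 6 (mod 13).
  Combine with x ≡ 6 (mod 11): since gcd(13, 11) = 1, we get a unique residue mod 143.
    Write x = 6 + 13·t and substitute into x ≡ 6 (mod 11): 13·t ≡ 6 − 6 = 0 (mod 11).
    Reduce coefficients mod 11: 2·t ≡ 0 (mod 11).
    The inverse of 2 mod 11 is 6 (since 2·6 = 12 = 1·11 + 1), so t ≡ 6·0 = 0 ≡ 0 (mod 11).
    Then x = 6 + 13·0 = 6, valid modulo lcm(13, 11) = 143: x ≡ 6 (mod 143).
  Combine with x ≡ 4 (mod 8): since gcd(143, 8) = 1, we get a unique residue mod 1144.
    Write x = 6 + 143·t and substitute into x ≡ 4 (mod 8): 143·t ≡ 4 − 6 = -2 (mod 8).
    Reduce coefficients mod 8: 7·t ≡ 6 (mod 8).
    The inverse of 7 mod 8 is 7 (since 7·7 = 49 = 6·8 + 1), so t ≡ 7·6 = 42 ≡ 2 (mod 8).
    Then x = 6 + 143·2 = 292, valid modulo lcm(143, 8) = 1144: x ≡ 292 (mod 1144).
Verify: 292 mod 13 = 6 ✓, 292 mod 11 = 6 ✓, 292 mod 8 = 4 ✓.

x ≡ 292 (mod 1144).


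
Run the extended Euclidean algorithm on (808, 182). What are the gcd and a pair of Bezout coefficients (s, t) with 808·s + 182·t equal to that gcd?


Euclidean algorithm on (808, 182) — divide until remainder is 0:
  808 = 4 · 182 + 80
  182 = 2 · 80 + 22
  80 = 3 · 22 + 14
  22 = 1 · 14 + 8
  14 = 1 · 8 + 6
  8 = 1 · 6 + 2
  6 = 3 · 2 + 0
gcd(808, 182) = 2.
Track Bezout coefficients alongside the remainders: start with r₀ = 808 = a·1 + b·0 (s = 1, t = 0) and r₁ = 182 = a·0 + b·1 (s = 0, t = 1); each new remainder r_{k+1} = r_{k-1} − q_k·r_k inherits s_{k+1} = s_{k-1} − q_k·s_k, t_{k+1} = t_{k-1} − q_k·t_k, so r_k = a·s_k + b·t_k at every step:
  q = 4: r = 80, s = 1 − 4·0 = 1, t = 0 − 4·1 = -4  (check: 808·1 + 182·(-4) = 80)
  q = 2: r = 22, s = 0 − 2·1 = -2, t = 1 − 2·(-4) = 9  (check: 808·(-2) + 182·9 = 22)
  q = 3: r = 14, s = 1 − 3·(-2) = 7, t = -4 − 3·9 = -31  (check: 808·7 + 182·(-31) = 14)
  q = 1: r = 8, s = -2 − 1·7 = -9, t = 9 − 1·(-31) = 40  (check: 808·(-9) + 182·40 = 8)
  q = 1: r = 6, s = 7 − 1·(-9) = 16, t = -31 − 1·40 = -71  (check: 808·16 + 182·(-71) = 6)
  q = 1: r = 2, s = -9 − 1·16 = -25, t = 40 − 1·(-71) = 111  (check: 808·(-25) + 182·111 = 2)
The row with r = 2 (the gcd) gives the Bezout coefficients s = -25, t = 111.
Result: 808 · (-25) + 182 · (111) = 2.

gcd(808, 182) = 2; s = -25, t = 111 (check: 808·(-25) + 182·111 = 2).


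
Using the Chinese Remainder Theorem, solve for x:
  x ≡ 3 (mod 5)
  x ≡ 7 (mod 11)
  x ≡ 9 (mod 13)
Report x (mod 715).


Moduli 5, 11, 13 are pairwise coprime; by CRT there is a unique solution modulo M = 5 · 11 · 13 = 715.
Solve pairwise, accumulating the modulus:
  Start with x ≡ 3 (mod 5).
  Combine with x ≡ 7 (mod 11): since gcd(5, 11) = 1, we get a unique residue mod 55.
    Write x = 3 + 5·t and substitute into x ≡ 7 (mod 11): 5·t ≡ 7 − 3 = 4 (mod 11).
    The inverse of 5 mod 11 is 9 (since 5·9 = 45 = 4·11 + 1), so t ≡ 9·4 = 36 ≡ 3 (mod 11).
    Then x = 3 + 5·3 = 18, valid modulo lcm(5, 11) = 55: x ≡ 18 (mod 55).
  Combine with x ≡ 9 (mod 13): since gcd(55, 13) = 1, we get a unique residue mod 715.
    Write x = 18 + 55·t and substitute into x ≡ 9 (mod 13): 55·t ≡ 9 − 18 = -9 (mod 13).
    Reduce coefficients mod 13: 3·t ≡ 4 (mod 13).
    The inverse of 3 mod 13 is 9 (since 3·9 = 27 = 2·13 + 1), so t ≡ 9·4 = 36 ≡ 10 (mod 13).
    Then x = 18 + 55·10 = 568, valid modulo lcm(55, 13) = 715: x ≡ 568 (mod 715).
Verify: 568 mod 5 = 3 ✓, 568 mod 11 = 7 ✓, 568 mod 13 = 9 ✓.

x ≡ 568 (mod 715).


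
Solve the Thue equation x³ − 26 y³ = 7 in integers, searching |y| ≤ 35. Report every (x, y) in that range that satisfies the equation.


The equation is x³ - 26y³ = 7. For fixed y, x³ = 26·y³ + 7, so a solution requires the RHS to be a perfect cube.
Strategy: iterate y from -35 to 35, compute RHS = 26·y³ + 7, and check whether it is a (positive or negative) perfect cube.
Check small values of y:
  y = 0: RHS = 7 is not a perfect cube.
  y = 1: RHS = 33 is not a perfect cube.
  y = -1: RHS = -19 is not a perfect cube.
  y = 2: RHS = 215 is not a perfect cube.
  y = -2: RHS = -201 is not a perfect cube.
  y = 3: RHS = 709 is not a perfect cube.
  y = -3: RHS = -695 is not a perfect cube.
Continuing the search up to |y| = 35 finds no solutions either.
No (x, y) in the scanned range satisfies the equation.

No integer solutions with |y| ≤ 35.


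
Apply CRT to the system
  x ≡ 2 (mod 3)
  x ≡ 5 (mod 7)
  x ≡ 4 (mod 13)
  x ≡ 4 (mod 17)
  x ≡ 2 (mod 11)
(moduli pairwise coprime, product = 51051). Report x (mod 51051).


Product of moduli M = 3 · 7 · 13 · 17 · 11 = 51051.
Merge one congruence at a time:
  Start: x ≡ 2 (mod 3).
  Combine with x ≡ 5 (mod 7); new modulus lcm = 21.
    Write x = 2 + 3·t and substitute into x ≡ 5 (mod 7): 3·t ≡ 5 − 2 = 3 (mod 7).
    The inverse of 3 mod 7 is 5 (since 3·5 = 15 = 2·7 + 1), so t ≡ 5·3 = 15 ≡ 1 (mod 7).
    Then x = 2 + 3·1 = 5, valid modulo lcm(3, 7) = 21: x ≡ 5 (mod 21).
  Combine with x ≡ 4 (mod 13); new modulus lcm = 273.
    Write x = 5 + 21·t and substitute into x ≡ 4 (mod 13): 21·t ≡ 4 − 5 = -1 (mod 13).
    Reduce coefficients mod 13: 8·t ≡ 12 (mod 13).
    The inverse of 8 mod 13 is 5 (since 8·5 = 40 = 3·13 + 1), so t ≡ 5·12 = 60 ≡ 8 (mod 13).
    Then x = 5 + 21·8 = 173, valid modulo lcm(21, 13) = 273: x ≡ 173 (mod 273).
  Combine with x ≡ 4 (mod 17); new modulus lcm = 4641.
    Write x = 173 + 273·t and substitute into x ≡ 4 (mod 17): 273·t ≡ 4 − 173 = -169 (mod 17).
    Reduce coefficients mod 17: 1·t ≡ 1 (mod 17).
    So t ≡ 1 (mod 17).
    Then x = 173 + 273·1 = 446, valid modulo lcm(273, 17) = 4641: x ≡ 446 (mod 4641).
  Combine with x ≡ 2 (mod 11); new modulus lcm = 51051.
    Write x = 446 + 4641·t and substitute into x ≡ 2 (mod 11): 4641·t ≡ 2 − 446 = -444 (mod 11).
    Reduce coefficients mod 11: 10·t ≡ 7 (mod 11).
    The inverse of 10 mod 11 is 10 (since 10·10 = 100 = 9·11 + 1), so t ≡ 10·7 = 70 ≡ 4 (mod 11).
    Then x = 446 + 4641·4 = 19010, valid modulo lcm(4641, 11) = 51051: x ≡ 19010 (mod 51051).
Verify against each original: 19010 mod 3 = 2, 19010 mod 7 = 5, 19010 mod 13 = 4, 19010 mod 17 = 4, 19010 mod 11 = 2.

x ≡ 19010 (mod 51051).


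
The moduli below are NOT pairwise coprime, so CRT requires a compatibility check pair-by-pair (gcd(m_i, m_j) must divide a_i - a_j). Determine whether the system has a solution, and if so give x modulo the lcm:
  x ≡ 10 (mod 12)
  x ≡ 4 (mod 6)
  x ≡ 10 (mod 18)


Moduli 12, 6, 18 are not pairwise coprime, so CRT works modulo lcm(m_i) when all pairwise compatibility conditions hold.
Pairwise compatibility: gcd(m_i, m_j) must divide a_i - a_j for every pair.
Merge one congruence at a time:
  Start: x ≡ 10 (mod 12).
  Combine with x ≡ 4 (mod 6): gcd(12, 6) = 6; 4 - 10 = -6, which IS divisible by 6, so compatible.
    Write x = 10 + 12·t and substitute into x ≡ 4 (mod 6): 12·t ≡ 4 − 10 = -6 (mod 6).
    Divide the congruence (and modulus) by g = 6: 2·t ≡ -1 (mod 1).
    Modulo 1 every t works; take t = 0.
    Then x = 10 + 12·0 = 10, valid modulo lcm(12, 6) = 12: x ≡ 10 (mod 12).
  Combine with x ≡ 10 (mod 18): gcd(12, 18) = 6; 10 - 10 = 0, which IS divisible by 6, so compatible.
    Write x = 10 + 12·t and substitute into x ≡ 10 (mod 18): 12·t ≡ 10 − 10 = 0 (mod 18).
    Divide the congruence (and modulus) by g = 6: 2·t ≡ 0 (mod 3).
    The inverse of 2 mod 3 is 2 (since 2·2 = 4 = 1·3 + 1), so t ≡ 2·0 = 0 ≡ 0 (mod 3).
    Then x = 10 + 12·0 = 10, valid modulo lcm(12, 18) = 36: x ≡ 10 (mod 36).
Verify: 10 mod 12 = 10, 10 mod 6 = 4, 10 mod 18 = 10.

x ≡ 10 (mod 36).


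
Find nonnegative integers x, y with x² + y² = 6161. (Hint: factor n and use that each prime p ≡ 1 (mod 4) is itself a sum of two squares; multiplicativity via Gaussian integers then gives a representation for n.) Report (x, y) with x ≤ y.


Step 1: Factor n = 6161 = 61 · 101.
Step 2: Check the mod-4 condition on each prime factor: 61 ≡ 1 (mod 4), exponent 1; 101 ≡ 1 (mod 4), exponent 1.
All primes ≡ 3 (mod 4) appear to even exponent (or don't appear), so by the two-squares theorem n IS expressible as a sum of two squares.
Step 3: Build a representation. Here n = 61 · 101 is a product of primes ≡ 1 (mod 4). Each prime p ≡ 1 (mod 4) is itself a sum of two squares; find a² by testing p − a² for a perfect square:
  61: 61 − 1² = 60, 61 − 2² = 57, 61 − 3² = 52, 61 − 4² = 45, 61 − 5² = 36 = 6² ⇒ 61 = 5² + 6².
  101: 101 − 1² = 100 = 10² ⇒ 101 = 1² + 10².
  Combine using the Brahmagupta–Fibonacci identity (a² + b²)(c² + d²) = (ac − bd)² + (ad + bc)² = (ac + bd)² + (ad − bc)²:
  61 · 101 = 6161: from (5² + 6²)(1² + 10²), take (5·1 − 6·10, 5·10 + 6·1) = (5 − 60, 50 + 6) = (-55, 56); dropping signs (only squares matter) gives (55, 56); check 55² + 56² = 3025 + 3136 = 6161 ✓.
Step 4: Order so x ≤ y and verify: 55² + 56² = 3025 + 3136 = 6161 = n. ✓

n = 6161 = 55² + 56² (one valid representation with x ≤ y).


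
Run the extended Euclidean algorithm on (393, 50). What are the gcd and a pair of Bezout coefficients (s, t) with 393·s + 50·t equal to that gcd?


Euclidean algorithm on (393, 50) — divide until remainder is 0:
  393 = 7 · 50 + 43
  50 = 1 · 43 + 7
  43 = 6 · 7 + 1
  7 = 7 · 1 + 0
gcd(393, 50) = 1.
Track Bezout coefficients alongside the remainders: start with r₀ = 393 = a·1 + b·0 (s = 1, t = 0) and r₁ = 50 = a·0 + b·1 (s = 0, t = 1); each new remainder r_{k+1} = r_{k-1} − q_k·r_k inherits s_{k+1} = s_{k-1} − q_k·s_k, t_{k+1} = t_{k-1} − q_k·t_k, so r_k = a·s_k + b·t_k at every step:
  q = 7: r = 43, s = 1 − 7·0 = 1, t = 0 − 7·1 = -7  (check: 393·1 + 50·(-7) = 43)
  q = 1: r = 7, s = 0 − 1·1 = -1, t = 1 − 1·(-7) = 8  (check: 393·(-1) + 50·8 = 7)
  q = 6: r = 1, s = 1 − 6·(-1) = 7, t = -7 − 6·8 = -55  (check: 393·7 + 50·(-55) = 1)
The row with r = 1 (the gcd) gives the Bezout coefficients s = 7, t = -55.
Result: 393 · (7) + 50 · (-55) = 1.

gcd(393, 50) = 1; s = 7, t = -55 (check: 393·7 + 50·(-55) = 1).


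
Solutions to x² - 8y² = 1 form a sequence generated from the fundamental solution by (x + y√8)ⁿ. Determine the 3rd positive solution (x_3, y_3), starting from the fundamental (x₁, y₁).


Step 1: Find the fundamental solution (x₁, y₁) of x² - 8y² = 1.
  Expand √8 as a continued fraction. a₀ = ⌊√8⌋ = 2; iterate m_{k+1} = d_k·a_k − m_k, d_{k+1} = (8 − m_{k+1}²)/d_k, a_{k+1} = ⌊(a₀ + m_{k+1})/d_{k+1}⌋ (starting m₀ = 0, d₀ = 1), with convergents p_k = a_k·p_{k-1} + p_{k-2}, q_k = a_k·q_{k-1} + q_{k-2} (p₋₁ = 1, q₋₁ = 0):
  k = 0: a₀ = 2; p₀/q₀ = 2/1; p₀² − 8·q₀² = 4 − 8 = -4.
  k = 1: m = 2, d = 4, a = ⌊(2 + 2)/4⌋ = 1; p/q = (1·2 + 1)/(1·1 + 0) = 3/1; p² − 8·q² = 9 − 8 = 1.
  The first convergent with p² − 8·q² = 1 gives the fundamental solution (x₁, y₁) = (3, 1).
Step 2: Apply the recurrence (x_{n+1}, y_{n+1}) = (x₁x_n + 8y₁y_n, x₁y_n + y₁x_n) repeatedly.
  From (x_1, y_1) = (3, 1): x_2 = 3·3 + 8·1·1 = 17; y_2 = 3·1 + 1·3 = 6.
  From (x_2, y_2) = (17, 6): x_3 = 3·17 + 8·1·6 = 99; y_3 = 3·6 + 1·17 = 35.
Step 3: Verify x_3² - 8·y_3² = 9801 - 9800 = 1 (should be 1). ✓

(x_1, y_1) = (3, 1); (x_3, y_3) = (99, 35).


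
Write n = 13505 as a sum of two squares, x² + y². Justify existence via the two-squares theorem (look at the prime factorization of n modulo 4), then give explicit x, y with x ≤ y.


Step 1: Factor n = 13505 = 5 · 37 · 73.
Step 2: Check the mod-4 condition on each prime factor: 5 ≡ 1 (mod 4), exponent 1; 37 ≡ 1 (mod 4), exponent 1; 73 ≡ 1 (mod 4), exponent 1.
All primes ≡ 3 (mod 4) appear to even exponent (or don't appear), so by the two-squares theorem n IS expressible as a sum of two squares.
Step 3: Build a representation. Here n = 5 · 37 · 73 is a product of primes ≡ 1 (mod 4). Each prime p ≡ 1 (mod 4) is itself a sum of two squares; find a² by testing p − a² for a perfect square:
  5: 5 − 1² = 4 = 2² ⇒ 5 = 1² + 2².
  37: 37 − 1² = 36 = 6² ⇒ 37 = 1² + 6².
  73: 73 − 1² = 72, 73 − 2² = 69, 73 − 3² = 64 = 8² ⇒ 73 = 3² + 8².
  Combine using the Brahmagupta–Fibonacci identity (a² + b²)(c² + d²) = (ac − bd)² + (ad + bc)² = (ac + bd)² + (ad − bc)²:
  5 · 37 = 185: from (1² + 2²)(1² + 6²), take (1·1 − 2·6, 1·6 + 2·1) = (1 − 12, 6 + 2) = (-11, 8); dropping signs (only squares matter) gives (11, 8); check 11² + 8² = 121 + 64 = 185 ✓.
  185 · 73 = 13505: from (11² + 8²)(3² + 8²), take (11·3 − 8·8, 11·8 + 8·3) = (33 − 64, 88 + 24) = (-31, 112); dropping signs (only squares matter) gives (31, 112); check 31² + 112² = 961 + 12544 = 13505 ✓.
Step 4: Order so x ≤ y and verify: 31² + 112² = 961 + 12544 = 13505 = n. ✓

n = 13505 = 31² + 112² (one valid representation with x ≤ y).


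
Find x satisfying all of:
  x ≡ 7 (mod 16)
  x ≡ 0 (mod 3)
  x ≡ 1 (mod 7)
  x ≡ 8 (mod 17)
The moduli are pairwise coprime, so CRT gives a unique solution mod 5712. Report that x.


Product of moduli M = 16 · 3 · 7 · 17 = 5712.
Merge one congruence at a time:
  Start: x ≡ 7 (mod 16).
  Combine with x ≡ 0 (mod 3); new modulus lcm = 48.
    Write x = 7 + 16·t and substitute into x ≡ 0 (mod 3): 16·t ≡ 0 − 7 = -7 (mod 3).
    Reduce coefficients mod 3: 1·t ≡ 2 (mod 3).
    So t ≡ 2 (mod 3).
    Then x = 7 + 16·2 = 39, valid modulo lcm(16, 3) = 48: x ≡ 39 (mod 48).
  Combine with x ≡ 1 (mod 7); new modulus lcm = 336.
    Write x = 39 + 48·t and substitute into x ≡ 1 (mod 7): 48·t ≡ 1 − 39 = -38 (mod 7).
    Reduce coefficients mod 7: 6·t ≡ 4 (mod 7).
    The inverse of 6 mod 7 is 6 (since 6·6 = 36 = 5·7 + 1), so t ≡ 6·4 = 24 ≡ 3 (mod 7).
    Then x = 39 + 48·3 = 183, valid modulo lcm(48, 7) = 336: x ≡ 183 (mod 336).
  Combine with x ≡ 8 (mod 17); new modulus lcm = 5712.
    Write x = 183 + 336·t and substitute into x ≡ 8 (mod 17): 336·t ≡ 8 − 183 = -175 (mod 17).
    Reduce coefficients mod 17: 13·t ≡ 12 (mod 17).
    The inverse of 13 mod 17 is 4 (since 13·4 = 52 = 3·17 + 1), so t ≡ 4·12 = 48 ≡ 14 (mod 17).
    Then x = 183 + 336·14 = 4887, valid modulo lcm(336, 17) = 5712: x ≡ 4887 (mod 5712).
Verify against each original: 4887 mod 16 = 7, 4887 mod 3 = 0, 4887 mod 7 = 1, 4887 mod 17 = 8.

x ≡ 4887 (mod 5712).


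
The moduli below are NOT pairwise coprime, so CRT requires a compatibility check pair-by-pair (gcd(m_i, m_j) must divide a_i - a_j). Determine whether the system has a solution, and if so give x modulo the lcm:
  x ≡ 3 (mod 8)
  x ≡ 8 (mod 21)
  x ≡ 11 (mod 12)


Moduli 8, 21, 12 are not pairwise coprime, so CRT works modulo lcm(m_i) when all pairwise compatibility conditions hold.
Pairwise compatibility: gcd(m_i, m_j) must divide a_i - a_j for every pair.
Merge one congruence at a time:
  Start: x ≡ 3 (mod 8).
  Combine with x ≡ 8 (mod 21): gcd(8, 21) = 1; 8 - 3 = 5, which IS divisible by 1, so compatible.
    Write x = 3 + 8·t and substitute into x ≡ 8 (mod 21): 8·t ≡ 8 − 3 = 5 (mod 21).
    The inverse of 8 mod 21 is 8 (since 8·8 = 64 = 3·21 + 1), so t ≡ 8·5 = 40 ≡ 19 (mod 21).
    Then x = 3 + 8·19 = 155, valid modulo lcm(8, 21) = 168: x ≡ 155 (mod 168).
  Combine with x ≡ 11 (mod 12): gcd(168, 12) = 12; 11 - 155 = -144, which IS divisible by 12, so compatible.
    Write x = 155 + 168·t and substitute into x ≡ 11 (mod 12): 168·t ≡ 11 − 155 = -144 (mod 12).
    Divide the congruence (and modulus) by g = 12: 14·t ≡ -12 (mod 1).
    Modulo 1 every t works; take t = 0.
    Then x = 155 + 168·0 = 155, valid modulo lcm(168, 12) = 168: x ≡ 155 (mod 168).
Verify: 155 mod 8 = 3, 155 mod 21 = 8, 155 mod 12 = 11.

x ≡ 155 (mod 168).
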